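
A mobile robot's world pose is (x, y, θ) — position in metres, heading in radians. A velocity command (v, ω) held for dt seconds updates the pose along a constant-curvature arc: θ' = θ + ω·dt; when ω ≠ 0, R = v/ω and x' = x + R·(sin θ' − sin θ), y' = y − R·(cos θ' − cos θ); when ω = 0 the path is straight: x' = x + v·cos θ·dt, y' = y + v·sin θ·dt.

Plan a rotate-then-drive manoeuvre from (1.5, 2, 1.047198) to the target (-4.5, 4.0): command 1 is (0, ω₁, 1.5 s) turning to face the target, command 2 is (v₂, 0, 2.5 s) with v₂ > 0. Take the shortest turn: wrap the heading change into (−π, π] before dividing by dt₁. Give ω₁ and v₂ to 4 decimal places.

ω₁ = 1.1818, v₂ = 2.5298

heading to target = atan2(4−2, -4.5−1.5) = 2.8198
Δθ = wrap(2.8198 − 1.0472) = 1.7726; ω₁ = Δθ/dt₁ = 1.1818
distance = √((-4.5−1.5)² + (4−2)²) = 6.3246; v₂ = distance/dt₂ = 2.5298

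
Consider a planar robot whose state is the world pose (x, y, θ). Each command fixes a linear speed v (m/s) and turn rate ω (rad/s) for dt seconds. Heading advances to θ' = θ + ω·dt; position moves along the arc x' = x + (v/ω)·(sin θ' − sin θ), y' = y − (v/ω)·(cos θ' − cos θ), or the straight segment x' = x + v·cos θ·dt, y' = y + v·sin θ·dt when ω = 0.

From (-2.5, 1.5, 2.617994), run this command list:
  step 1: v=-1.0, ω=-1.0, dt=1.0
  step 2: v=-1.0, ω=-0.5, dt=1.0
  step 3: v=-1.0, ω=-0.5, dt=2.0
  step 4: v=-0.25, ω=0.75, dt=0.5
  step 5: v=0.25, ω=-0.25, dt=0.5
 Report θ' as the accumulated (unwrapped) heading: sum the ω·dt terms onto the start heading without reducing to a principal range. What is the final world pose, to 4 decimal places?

step 1: θ'=1.6180 (R=1.0000) → pose (-2.0011, 0.6812, 1.6180)
step 2: θ'=1.1180 (R=2.0000) → pose (-2.2004, -0.2882, 1.1180)
step 3: θ'=0.1180 (R=2.0000) → pose (-3.7634, -1.3993, 0.1180)
step 4: θ'=0.4930 (R=-0.3333) → pose (-3.8820, -1.4367, 0.4930)
step 5: θ'=0.3680 (R=-1.0000) → pose (-3.7684, -1.3845, 0.3680)

(-3.7684, -1.3845, 0.3680)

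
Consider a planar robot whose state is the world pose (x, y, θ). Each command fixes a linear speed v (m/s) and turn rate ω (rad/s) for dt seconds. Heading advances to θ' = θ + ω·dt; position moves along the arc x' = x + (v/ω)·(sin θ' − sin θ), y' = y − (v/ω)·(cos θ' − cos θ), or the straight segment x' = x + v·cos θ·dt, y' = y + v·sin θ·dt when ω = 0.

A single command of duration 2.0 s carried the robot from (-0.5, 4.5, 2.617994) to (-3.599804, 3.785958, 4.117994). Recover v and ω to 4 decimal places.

Δθ = 4.117994 − 2.617994 = 1.500000
ω = Δθ/dt = 1.500000/2.0 = 0.7500
R = Δx/(sin θ' − sin θ) = 2.3333
v = R·ω = 2.3333·0.7500 = 1.7500

v = 1.7500, ω = 0.7500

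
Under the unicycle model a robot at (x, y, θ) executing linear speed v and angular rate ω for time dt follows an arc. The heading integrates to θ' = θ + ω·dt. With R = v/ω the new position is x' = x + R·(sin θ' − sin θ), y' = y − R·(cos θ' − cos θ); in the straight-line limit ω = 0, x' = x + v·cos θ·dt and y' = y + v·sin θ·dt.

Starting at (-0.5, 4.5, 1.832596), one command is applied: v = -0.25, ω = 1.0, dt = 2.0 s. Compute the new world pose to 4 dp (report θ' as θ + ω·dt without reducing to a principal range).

θ' = 1.8326 + 1.0·2.0 = 3.8326
R = v/ω = -0.25/1.0 = -0.2500
x' = -0.5 + -0.2500·(sin 3.8326 − sin 1.8326) = -0.0992
y' = 4.5 − -0.2500·(cos 3.8326 − cos 1.8326) = 4.3721

(-0.0992, 4.3721, 3.8326)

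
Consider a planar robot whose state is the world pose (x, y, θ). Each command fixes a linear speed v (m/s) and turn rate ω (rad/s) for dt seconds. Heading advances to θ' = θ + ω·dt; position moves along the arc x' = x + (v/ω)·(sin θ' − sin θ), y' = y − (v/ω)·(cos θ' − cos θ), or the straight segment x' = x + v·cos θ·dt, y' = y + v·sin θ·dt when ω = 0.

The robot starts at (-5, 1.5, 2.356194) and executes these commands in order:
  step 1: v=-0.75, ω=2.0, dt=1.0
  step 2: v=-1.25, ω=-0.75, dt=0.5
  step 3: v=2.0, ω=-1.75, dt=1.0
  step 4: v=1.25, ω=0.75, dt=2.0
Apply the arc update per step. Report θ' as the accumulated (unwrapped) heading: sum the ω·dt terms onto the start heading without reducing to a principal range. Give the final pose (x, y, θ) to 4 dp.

step 1: θ'=4.3562 (R=-0.3750) → pose (-4.3834, 1.6344, 4.3562)
step 2: θ'=3.9812 (R=1.6667) → pose (-4.0620, 2.1661, 3.9812)
step 3: θ'=2.2312 (R=-1.1429) → pose (-5.8152, 2.2282, 2.2312)
step 4: θ'=3.7312 (R=1.6667) → pose (-8.0582, 2.5911, 3.7312)

(-8.0582, 2.5911, 3.7312)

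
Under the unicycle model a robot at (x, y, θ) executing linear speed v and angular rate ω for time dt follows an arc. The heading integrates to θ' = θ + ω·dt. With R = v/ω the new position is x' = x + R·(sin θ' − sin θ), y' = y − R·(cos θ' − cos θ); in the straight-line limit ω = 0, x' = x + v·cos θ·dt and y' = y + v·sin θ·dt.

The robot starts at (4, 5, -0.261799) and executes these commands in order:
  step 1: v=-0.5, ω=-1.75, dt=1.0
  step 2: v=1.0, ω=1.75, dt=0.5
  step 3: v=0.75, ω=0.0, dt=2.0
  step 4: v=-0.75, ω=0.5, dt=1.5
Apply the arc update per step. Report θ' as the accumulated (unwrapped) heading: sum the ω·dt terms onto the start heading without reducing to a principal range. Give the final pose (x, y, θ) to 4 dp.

(3.6495, 4.3112, -0.3868)

step 1: θ'=-2.0118 (R=0.2857) → pose (3.8156, 5.3979, -2.0118)
step 2: θ'=-1.1368 (R=0.5714) → pose (3.8139, 4.9137, -1.1368)
step 3: θ'=-1.1368 (straight) → pose (4.4446, 3.5528, -1.1368)
step 4: θ'=-0.3868 (R=-1.5000) → pose (3.6495, 4.3112, -0.3868)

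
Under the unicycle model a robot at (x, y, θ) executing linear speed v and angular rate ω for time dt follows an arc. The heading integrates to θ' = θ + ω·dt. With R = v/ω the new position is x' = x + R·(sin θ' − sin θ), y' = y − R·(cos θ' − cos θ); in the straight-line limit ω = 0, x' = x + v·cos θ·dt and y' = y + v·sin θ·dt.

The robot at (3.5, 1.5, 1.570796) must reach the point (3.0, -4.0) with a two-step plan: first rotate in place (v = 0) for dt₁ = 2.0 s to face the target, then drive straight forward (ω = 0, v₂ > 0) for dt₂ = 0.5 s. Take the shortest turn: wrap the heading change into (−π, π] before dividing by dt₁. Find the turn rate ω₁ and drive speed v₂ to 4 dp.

heading to target = atan2(-4−1.5, 3−3.5) = -1.6615
Δθ = wrap(-1.6615 − 1.5708) = 3.0509; ω₁ = Δθ/dt₁ = 1.5255
distance = √((3−3.5)² + (-4−1.5)²) = 5.5227; v₂ = distance/dt₂ = 11.0454

ω₁ = 1.5255, v₂ = 11.0454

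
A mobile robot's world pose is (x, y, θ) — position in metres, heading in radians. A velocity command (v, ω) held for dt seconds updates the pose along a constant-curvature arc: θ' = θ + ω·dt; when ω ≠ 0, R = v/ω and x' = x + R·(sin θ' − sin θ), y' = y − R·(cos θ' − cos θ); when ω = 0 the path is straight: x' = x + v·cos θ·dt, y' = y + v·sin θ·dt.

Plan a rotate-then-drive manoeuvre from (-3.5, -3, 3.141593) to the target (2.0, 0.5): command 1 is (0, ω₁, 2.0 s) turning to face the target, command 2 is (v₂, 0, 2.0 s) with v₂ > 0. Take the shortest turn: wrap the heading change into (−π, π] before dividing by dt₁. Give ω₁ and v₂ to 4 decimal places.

heading to target = atan2(0.5−-3, 2−-3.5) = 0.5667
Δθ = wrap(0.5667 − 3.1416) = -2.5749; ω₁ = Δθ/dt₁ = -1.2874
distance = √((2−-3.5)² + (0.5−-3)²) = 6.5192; v₂ = distance/dt₂ = 3.2596

ω₁ = -1.2874, v₂ = 3.2596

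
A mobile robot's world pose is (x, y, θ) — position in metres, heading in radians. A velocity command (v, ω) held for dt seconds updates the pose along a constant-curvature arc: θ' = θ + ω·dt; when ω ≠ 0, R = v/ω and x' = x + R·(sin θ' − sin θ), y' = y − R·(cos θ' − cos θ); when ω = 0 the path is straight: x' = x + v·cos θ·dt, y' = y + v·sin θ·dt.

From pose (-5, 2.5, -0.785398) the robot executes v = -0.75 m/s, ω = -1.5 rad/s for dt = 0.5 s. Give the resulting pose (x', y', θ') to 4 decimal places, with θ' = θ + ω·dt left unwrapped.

θ' = -0.7854 + -1.5·0.5 = -1.5354
R = v/ω = -0.75/-1.5 = 0.5000
x' = -5 + 0.5000·(sin -1.5354 − sin -0.7854) = -5.1461
y' = 2.5 − 0.5000·(cos -1.5354 − cos -0.7854) = 2.8359

(-5.1461, 2.8359, -1.5354)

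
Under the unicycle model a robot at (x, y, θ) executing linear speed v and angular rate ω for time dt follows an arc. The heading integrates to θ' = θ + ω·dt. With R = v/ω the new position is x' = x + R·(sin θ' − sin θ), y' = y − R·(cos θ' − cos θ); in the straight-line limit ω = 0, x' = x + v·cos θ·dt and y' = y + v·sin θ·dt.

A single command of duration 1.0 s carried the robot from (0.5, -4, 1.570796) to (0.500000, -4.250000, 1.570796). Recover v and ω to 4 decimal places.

Δθ = 1.570796 − 1.570796 = 0.000000
ω = Δθ/dt = 0.000000/1.0 = 0.0000
ω = 0 → v = (Δx·cos θ + Δy·sin θ)/dt = -0.2500

v = -0.2500, ω = 0.0000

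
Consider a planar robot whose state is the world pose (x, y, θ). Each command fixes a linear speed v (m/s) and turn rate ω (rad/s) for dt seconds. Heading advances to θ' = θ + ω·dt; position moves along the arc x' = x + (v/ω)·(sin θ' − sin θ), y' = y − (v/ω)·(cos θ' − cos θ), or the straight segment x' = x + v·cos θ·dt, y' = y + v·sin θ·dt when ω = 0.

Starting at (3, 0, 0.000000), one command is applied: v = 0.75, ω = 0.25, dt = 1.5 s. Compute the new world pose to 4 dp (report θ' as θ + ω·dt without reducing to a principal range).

(4.0988, 0.2085, 0.3750)

θ' = 0.0000 + 0.25·1.5 = 0.3750
R = v/ω = 0.75/0.25 = 3.0000
x' = 3 + 3.0000·(sin 0.3750 − sin 0.0000) = 4.0988
y' = 0 − 3.0000·(cos 0.3750 − cos 0.0000) = 0.2085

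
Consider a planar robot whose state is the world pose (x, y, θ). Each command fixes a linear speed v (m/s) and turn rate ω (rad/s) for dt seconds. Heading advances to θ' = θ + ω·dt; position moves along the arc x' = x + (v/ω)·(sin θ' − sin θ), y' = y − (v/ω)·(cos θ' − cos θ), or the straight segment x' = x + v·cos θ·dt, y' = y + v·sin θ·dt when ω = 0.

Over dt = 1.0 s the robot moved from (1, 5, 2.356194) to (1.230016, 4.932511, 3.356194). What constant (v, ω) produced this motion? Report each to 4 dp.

v = -0.2500, ω = 1.0000

Δθ = 3.356194 − 2.356194 = 1.000000
ω = Δθ/dt = 1.000000/1.0 = 1.0000
R = Δx/(sin θ' − sin θ) = -0.2500
v = R·ω = -0.2500·1.0000 = -0.2500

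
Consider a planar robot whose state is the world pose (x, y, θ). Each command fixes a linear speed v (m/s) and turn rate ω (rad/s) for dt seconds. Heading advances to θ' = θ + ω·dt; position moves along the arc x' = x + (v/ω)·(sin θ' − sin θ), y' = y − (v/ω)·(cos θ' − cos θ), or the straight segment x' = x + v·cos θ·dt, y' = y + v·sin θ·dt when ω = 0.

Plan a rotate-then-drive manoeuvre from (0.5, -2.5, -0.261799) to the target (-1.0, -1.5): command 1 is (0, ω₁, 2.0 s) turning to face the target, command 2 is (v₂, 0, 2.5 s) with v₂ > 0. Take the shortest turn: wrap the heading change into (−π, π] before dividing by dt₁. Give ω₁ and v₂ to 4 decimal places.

heading to target = atan2(-1.5−-2.5, -1−0.5) = 2.5536
Δθ = wrap(2.5536 − -0.2618) = 2.8154; ω₁ = Δθ/dt₁ = 1.4077
distance = √((-1−0.5)² + (-1.5−-2.5)²) = 1.8028; v₂ = distance/dt₂ = 0.7211

ω₁ = 1.4077, v₂ = 0.7211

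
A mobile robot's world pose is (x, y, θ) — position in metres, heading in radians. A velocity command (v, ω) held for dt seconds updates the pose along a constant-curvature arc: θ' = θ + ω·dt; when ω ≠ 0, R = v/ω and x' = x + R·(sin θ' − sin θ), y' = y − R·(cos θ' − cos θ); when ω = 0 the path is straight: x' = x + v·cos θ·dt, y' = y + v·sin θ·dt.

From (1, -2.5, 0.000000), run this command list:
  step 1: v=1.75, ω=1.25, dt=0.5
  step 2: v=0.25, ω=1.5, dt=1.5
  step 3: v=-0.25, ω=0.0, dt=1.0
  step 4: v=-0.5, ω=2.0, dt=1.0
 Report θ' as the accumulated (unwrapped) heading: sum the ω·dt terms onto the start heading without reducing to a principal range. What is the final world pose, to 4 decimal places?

step 1: θ'=0.6250 (R=1.4000) → pose (1.8191, -2.2353, 0.6250)
step 2: θ'=2.8750 (R=0.1667) → pose (1.7655, -1.9394, 2.8750)
step 3: θ'=2.8750 (straight) → pose (2.0067, -2.0053, 2.8750)
step 4: θ'=4.8750 (R=-0.2500) → pose (2.3193, -1.7236, 4.8750)

(2.3193, -1.7236, 4.8750)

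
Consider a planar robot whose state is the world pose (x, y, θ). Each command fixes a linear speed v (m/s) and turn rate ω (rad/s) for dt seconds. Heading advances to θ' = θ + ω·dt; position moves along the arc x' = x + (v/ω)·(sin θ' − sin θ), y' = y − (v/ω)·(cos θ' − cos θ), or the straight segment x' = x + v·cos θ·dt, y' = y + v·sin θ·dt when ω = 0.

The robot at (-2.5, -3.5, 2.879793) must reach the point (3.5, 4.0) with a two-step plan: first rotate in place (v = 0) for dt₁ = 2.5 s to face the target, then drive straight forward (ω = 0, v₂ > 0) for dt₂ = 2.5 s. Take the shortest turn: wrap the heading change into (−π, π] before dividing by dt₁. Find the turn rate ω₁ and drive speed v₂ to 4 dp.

ω₁ = -0.7935, v₂ = 3.8419

heading to target = atan2(4−-3.5, 3.5−-2.5) = 0.8961
Δθ = wrap(0.8961 − 2.8798) = -1.9837; ω₁ = Δθ/dt₁ = -0.7935
distance = √((3.5−-2.5)² + (4−-3.5)²) = 9.6047; v₂ = distance/dt₂ = 3.8419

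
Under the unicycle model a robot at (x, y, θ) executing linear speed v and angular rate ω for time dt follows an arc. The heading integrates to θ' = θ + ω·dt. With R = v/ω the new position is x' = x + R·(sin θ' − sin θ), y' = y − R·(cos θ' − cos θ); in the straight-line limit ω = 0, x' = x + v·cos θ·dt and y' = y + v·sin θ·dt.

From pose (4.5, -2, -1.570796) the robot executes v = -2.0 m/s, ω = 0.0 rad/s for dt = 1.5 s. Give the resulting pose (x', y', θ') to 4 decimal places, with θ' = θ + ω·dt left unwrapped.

θ' = -1.5708 + 0.0·1.5 = -1.5708
ω = 0 → straight: x' = 4.5 + -2.0·cos(-1.5708)·1.5 = 4.5000
y' = -2 + -2.0·sin(-1.5708)·1.5 = 1.0000

(4.5000, 1.0000, -1.5708)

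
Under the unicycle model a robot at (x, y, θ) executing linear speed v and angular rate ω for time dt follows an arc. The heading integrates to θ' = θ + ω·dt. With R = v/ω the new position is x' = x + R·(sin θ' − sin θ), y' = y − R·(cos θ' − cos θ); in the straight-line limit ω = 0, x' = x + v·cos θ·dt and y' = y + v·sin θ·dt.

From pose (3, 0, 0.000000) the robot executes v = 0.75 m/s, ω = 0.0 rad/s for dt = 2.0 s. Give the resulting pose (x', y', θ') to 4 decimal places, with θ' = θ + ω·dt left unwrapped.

(4.5000, 0.0000, 0.0000)

θ' = 0.0000 + 0.0·2.0 = 0.0000
ω = 0 → straight: x' = 3 + 0.75·cos(0.0000)·2.0 = 4.5000
y' = 0 + 0.75·sin(0.0000)·2.0 = 0.0000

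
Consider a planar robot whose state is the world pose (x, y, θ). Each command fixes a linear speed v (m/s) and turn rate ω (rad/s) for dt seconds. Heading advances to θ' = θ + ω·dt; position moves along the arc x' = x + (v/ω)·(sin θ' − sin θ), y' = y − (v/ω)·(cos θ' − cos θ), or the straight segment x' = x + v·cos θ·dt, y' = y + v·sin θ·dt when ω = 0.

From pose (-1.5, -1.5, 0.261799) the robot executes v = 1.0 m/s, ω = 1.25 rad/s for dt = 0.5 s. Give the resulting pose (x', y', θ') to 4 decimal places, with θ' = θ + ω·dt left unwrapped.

(-1.0870, -1.2328, 0.8868)

θ' = 0.2618 + 1.25·0.5 = 0.8868
R = v/ω = 1.0/1.25 = 0.8000
x' = -1.5 + 0.8000·(sin 0.8868 − sin 0.2618) = -1.0870
y' = -1.5 − 0.8000·(cos 0.8868 − cos 0.2618) = -1.2328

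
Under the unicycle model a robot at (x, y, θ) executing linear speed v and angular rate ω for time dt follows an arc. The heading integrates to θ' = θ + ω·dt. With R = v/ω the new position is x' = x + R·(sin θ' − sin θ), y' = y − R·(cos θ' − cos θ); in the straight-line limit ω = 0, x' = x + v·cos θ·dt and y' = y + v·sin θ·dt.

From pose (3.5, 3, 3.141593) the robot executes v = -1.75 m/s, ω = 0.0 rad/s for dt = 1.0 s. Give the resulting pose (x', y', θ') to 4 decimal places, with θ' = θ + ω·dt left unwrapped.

θ' = 3.1416 + 0.0·1.0 = 3.1416
ω = 0 → straight: x' = 3.5 + -1.75·cos(3.1416)·1.0 = 5.2500
y' = 3 + -1.75·sin(3.1416)·1.0 = 3.0000

(5.2500, 3.0000, 3.1416)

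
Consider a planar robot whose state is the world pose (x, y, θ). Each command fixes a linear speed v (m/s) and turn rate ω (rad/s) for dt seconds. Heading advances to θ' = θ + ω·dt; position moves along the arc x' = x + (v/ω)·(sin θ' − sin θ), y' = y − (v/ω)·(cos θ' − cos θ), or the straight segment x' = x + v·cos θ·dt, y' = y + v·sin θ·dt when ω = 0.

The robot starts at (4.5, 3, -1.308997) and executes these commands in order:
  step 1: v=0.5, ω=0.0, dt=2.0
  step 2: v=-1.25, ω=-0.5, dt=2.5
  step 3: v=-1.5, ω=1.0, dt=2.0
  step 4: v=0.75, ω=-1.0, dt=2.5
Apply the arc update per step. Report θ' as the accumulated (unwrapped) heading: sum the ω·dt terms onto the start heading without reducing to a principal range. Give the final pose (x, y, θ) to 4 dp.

(5.4325, 5.9097, -3.0590)

step 1: θ'=-1.3090 (straight) → pose (4.7588, 2.0341, -1.3090)
step 2: θ'=-2.5590 (R=2.5000) → pose (5.7982, 4.7687, -2.5590)
step 3: θ'=-0.5590 (R=-1.5000) → pose (5.7684, 7.2930, -0.5590)
step 4: θ'=-3.0590 (R=-0.7500) → pose (5.4325, 5.9097, -3.0590)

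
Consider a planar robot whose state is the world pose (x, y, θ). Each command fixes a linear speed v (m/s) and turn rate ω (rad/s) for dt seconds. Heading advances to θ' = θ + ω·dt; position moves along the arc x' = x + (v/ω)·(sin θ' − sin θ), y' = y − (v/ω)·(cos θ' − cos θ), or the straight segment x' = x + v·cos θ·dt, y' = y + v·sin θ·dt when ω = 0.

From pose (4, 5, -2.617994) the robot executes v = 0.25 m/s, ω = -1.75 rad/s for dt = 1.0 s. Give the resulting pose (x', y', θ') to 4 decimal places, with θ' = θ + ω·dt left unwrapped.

θ' = -2.6180 + -1.75·1.0 = -4.3680
R = v/ω = 0.25/-1.75 = -0.1429
x' = 4 + -0.1429·(sin -4.3680 − sin -2.6180) = 3.7941
y' = 5 − -0.1429·(cos -4.3680 − cos -2.6180) = 5.0755

(3.7941, 5.0755, -4.3680)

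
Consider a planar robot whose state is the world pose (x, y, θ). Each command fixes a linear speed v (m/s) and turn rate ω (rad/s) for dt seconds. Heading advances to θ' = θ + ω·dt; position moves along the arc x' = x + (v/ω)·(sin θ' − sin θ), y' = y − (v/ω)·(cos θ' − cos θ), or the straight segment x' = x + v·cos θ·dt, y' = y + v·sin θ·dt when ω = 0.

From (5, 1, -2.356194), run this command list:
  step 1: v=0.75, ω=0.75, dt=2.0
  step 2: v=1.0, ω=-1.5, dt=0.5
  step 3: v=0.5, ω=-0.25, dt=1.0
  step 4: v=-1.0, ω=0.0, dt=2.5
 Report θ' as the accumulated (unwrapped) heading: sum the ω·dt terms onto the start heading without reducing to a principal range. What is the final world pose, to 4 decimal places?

(5.7386, 1.0837, -1.8562)

step 1: θ'=-0.8562 (R=1.0000) → pose (4.9518, -0.3624, -0.8562)
step 2: θ'=-1.6062 (R=-0.6667) → pose (5.1144, -0.8229, -1.6062)
step 3: θ'=-1.8562 (R=-2.0000) → pose (5.0348, -1.3152, -1.8562)
step 4: θ'=-1.8562 (straight) → pose (5.7386, 1.0837, -1.8562)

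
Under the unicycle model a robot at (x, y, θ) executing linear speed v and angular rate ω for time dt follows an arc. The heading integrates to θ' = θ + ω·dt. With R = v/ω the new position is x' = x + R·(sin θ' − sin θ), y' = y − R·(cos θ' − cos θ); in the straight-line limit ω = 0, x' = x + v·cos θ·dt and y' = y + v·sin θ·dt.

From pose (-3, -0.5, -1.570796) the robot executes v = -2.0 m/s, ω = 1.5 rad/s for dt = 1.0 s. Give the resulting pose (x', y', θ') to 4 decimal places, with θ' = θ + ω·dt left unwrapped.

θ' = -1.5708 + 1.5·1.0 = -0.0708
R = v/ω = -2.0/1.5 = -1.3333
x' = -3 + -1.3333·(sin -0.0708 − sin -1.5708) = -4.2390
y' = -0.5 − -1.3333·(cos -0.0708 − cos -1.5708) = 0.8300

(-4.2390, 0.8300, -0.0708)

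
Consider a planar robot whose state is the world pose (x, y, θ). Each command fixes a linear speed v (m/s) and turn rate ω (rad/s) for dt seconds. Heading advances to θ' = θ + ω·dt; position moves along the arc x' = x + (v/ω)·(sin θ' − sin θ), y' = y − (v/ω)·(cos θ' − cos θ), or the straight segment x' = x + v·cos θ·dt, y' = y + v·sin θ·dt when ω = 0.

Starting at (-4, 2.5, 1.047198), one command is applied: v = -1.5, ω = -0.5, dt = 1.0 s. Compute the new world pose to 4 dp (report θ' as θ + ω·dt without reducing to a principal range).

(-5.0372, 1.4380, 0.5472)

θ' = 1.0472 + -0.5·1.0 = 0.5472
R = v/ω = -1.5/-0.5 = 3.0000
x' = -4 + 3.0000·(sin 0.5472 − sin 1.0472) = -5.0372
y' = 2.5 − 3.0000·(cos 0.5472 − cos 1.0472) = 1.4380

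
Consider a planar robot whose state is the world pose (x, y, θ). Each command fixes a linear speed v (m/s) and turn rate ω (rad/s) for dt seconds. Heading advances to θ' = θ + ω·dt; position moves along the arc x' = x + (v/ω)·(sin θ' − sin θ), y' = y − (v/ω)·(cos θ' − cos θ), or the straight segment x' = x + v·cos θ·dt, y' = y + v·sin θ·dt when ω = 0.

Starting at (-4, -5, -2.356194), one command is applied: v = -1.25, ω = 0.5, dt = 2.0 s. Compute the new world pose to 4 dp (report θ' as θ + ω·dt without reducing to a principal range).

(-3.3251, -2.6998, -1.3562)

θ' = -2.3562 + 0.5·2.0 = -1.3562
R = v/ω = -1.25/0.5 = -2.5000
x' = -4 + -2.5000·(sin -1.3562 − sin -2.3562) = -3.3251
y' = -5 − -2.5000·(cos -1.3562 − cos -2.3562) = -2.6998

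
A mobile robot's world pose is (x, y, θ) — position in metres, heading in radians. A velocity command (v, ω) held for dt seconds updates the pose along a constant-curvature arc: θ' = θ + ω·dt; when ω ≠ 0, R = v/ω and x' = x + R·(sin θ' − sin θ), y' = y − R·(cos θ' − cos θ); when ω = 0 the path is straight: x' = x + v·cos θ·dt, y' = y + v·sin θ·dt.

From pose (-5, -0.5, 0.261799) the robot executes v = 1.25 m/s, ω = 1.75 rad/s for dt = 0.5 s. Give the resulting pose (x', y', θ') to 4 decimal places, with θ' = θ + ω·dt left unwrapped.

θ' = 0.2618 + 1.75·0.5 = 1.1368
R = v/ω = 1.25/1.75 = 0.7143
x' = -5 + 0.7143·(sin 1.1368 − sin 0.2618) = -4.5368
y' = -0.5 − 0.7143·(cos 1.1368 − cos 0.2618) = -0.1104

(-4.5368, -0.1104, 1.1368)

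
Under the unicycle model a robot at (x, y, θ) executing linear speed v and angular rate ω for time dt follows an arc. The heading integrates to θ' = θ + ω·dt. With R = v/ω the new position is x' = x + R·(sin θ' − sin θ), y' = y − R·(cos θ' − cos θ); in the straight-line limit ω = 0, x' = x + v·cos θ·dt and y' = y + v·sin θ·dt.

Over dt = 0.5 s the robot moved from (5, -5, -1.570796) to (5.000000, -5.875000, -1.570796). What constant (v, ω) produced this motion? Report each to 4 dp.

v = 1.7500, ω = 0.0000

Δθ = -1.570796 − -1.570796 = 0.000000
ω = Δθ/dt = 0.000000/0.5 = 0.0000
ω = 0 → v = (Δx·cos θ + Δy·sin θ)/dt = 1.7500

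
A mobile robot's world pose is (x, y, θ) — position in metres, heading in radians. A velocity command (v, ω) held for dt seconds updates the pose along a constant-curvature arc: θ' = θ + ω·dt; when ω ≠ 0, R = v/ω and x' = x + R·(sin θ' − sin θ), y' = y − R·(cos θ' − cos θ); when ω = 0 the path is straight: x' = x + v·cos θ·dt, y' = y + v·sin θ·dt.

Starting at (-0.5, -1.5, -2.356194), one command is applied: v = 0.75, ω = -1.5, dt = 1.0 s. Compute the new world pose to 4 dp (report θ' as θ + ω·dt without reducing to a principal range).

(-1.1812, -1.5241, -3.8562)

θ' = -2.3562 + -1.5·1.0 = -3.8562
R = v/ω = 0.75/-1.5 = -0.5000
x' = -0.5 + -0.5000·(sin -3.8562 − sin -2.3562) = -1.1812
y' = -1.5 − -0.5000·(cos -3.8562 − cos -2.3562) = -1.5241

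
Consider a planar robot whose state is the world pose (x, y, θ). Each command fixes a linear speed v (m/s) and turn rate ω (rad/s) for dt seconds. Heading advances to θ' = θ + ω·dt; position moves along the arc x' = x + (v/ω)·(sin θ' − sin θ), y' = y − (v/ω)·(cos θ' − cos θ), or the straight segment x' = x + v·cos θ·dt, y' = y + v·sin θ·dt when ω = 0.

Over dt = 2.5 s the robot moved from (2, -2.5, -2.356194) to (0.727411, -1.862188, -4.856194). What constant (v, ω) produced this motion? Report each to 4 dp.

v = 0.7500, ω = -1.0000

Δθ = -4.856194 − -2.356194 = -2.500000
ω = Δθ/dt = -2.500000/2.5 = -1.0000
R = Δx/(sin θ' − sin θ) = -0.7500
v = R·ω = -0.7500·-1.0000 = 0.7500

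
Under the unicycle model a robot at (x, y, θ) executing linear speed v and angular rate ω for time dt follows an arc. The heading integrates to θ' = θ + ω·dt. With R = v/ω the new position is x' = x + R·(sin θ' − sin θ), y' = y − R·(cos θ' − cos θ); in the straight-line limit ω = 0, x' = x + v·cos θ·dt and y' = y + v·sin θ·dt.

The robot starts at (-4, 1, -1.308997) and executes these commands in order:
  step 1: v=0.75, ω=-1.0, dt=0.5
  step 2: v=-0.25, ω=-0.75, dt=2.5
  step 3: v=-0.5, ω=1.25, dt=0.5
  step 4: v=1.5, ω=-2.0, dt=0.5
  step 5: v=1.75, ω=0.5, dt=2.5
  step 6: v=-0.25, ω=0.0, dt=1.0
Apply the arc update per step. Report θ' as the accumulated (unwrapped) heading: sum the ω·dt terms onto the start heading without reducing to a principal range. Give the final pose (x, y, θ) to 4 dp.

step 1: θ'=-1.8090 (R=-0.7500) → pose (-3.9956, 0.6289, -1.8090)
step 2: θ'=-3.6840 (R=0.3333) → pose (-3.4996, 0.8358, -3.6840)
step 3: θ'=-3.0590 (R=-0.4000) → pose (-3.2602, 0.7797, -3.0590)
step 4: θ'=-4.0590 (R=-0.7500) → pose (-3.9176, 1.0712, -4.0590)
step 5: θ'=-2.8090 (R=3.5000) → pose (-7.8394, 2.2518, -2.8090)
step 6: θ'=-2.8090 (straight) → pose (-7.6031, 2.3335, -2.8090)

(-7.6031, 2.3335, -2.8090)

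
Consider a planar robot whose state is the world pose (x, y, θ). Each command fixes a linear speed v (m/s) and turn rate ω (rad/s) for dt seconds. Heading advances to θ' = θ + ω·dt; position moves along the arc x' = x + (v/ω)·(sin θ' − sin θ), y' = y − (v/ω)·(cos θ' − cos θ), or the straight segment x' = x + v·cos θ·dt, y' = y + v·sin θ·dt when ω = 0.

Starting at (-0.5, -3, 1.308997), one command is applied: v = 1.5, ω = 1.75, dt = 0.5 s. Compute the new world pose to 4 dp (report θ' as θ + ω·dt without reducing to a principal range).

(-0.6270, -2.2849, 2.1840)

θ' = 1.3090 + 1.75·0.5 = 2.1840
R = v/ω = 1.5/1.75 = 0.8571
x' = -0.5 + 0.8571·(sin 2.1840 − sin 1.3090) = -0.6270
y' = -3 − 0.8571·(cos 2.1840 − cos 1.3090) = -2.2849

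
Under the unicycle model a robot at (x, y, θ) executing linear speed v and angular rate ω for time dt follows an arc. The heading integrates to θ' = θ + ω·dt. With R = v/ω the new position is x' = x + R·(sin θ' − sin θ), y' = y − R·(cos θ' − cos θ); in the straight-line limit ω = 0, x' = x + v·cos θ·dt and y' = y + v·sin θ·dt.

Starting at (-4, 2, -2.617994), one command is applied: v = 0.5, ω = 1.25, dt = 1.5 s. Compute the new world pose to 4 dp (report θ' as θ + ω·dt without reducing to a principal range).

(-4.0706, 1.3590, -0.7430)

θ' = -2.6180 + 1.25·1.5 = -0.7430
R = v/ω = 0.5/1.25 = 0.4000
x' = -4 + 0.4000·(sin -0.7430 − sin -2.6180) = -4.0706
y' = 2 − 0.4000·(cos -0.7430 − cos -2.6180) = 1.3590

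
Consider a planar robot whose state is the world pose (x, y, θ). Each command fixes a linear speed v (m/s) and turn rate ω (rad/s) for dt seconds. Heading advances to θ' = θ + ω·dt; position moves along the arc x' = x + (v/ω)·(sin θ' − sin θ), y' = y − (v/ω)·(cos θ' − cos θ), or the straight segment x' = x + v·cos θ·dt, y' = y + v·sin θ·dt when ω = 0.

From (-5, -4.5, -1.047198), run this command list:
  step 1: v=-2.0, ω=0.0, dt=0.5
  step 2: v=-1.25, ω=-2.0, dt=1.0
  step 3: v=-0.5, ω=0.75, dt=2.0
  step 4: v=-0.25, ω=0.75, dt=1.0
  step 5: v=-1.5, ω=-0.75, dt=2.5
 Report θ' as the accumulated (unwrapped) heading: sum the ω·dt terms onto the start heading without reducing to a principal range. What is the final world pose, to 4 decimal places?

(-3.9827, 1.3863, -2.6722)

step 1: θ'=-1.0472 (straight) → pose (-5.5000, -3.6340, -1.0472)
step 2: θ'=-3.0472 (R=0.6250) → pose (-5.0176, -2.6993, -3.0472)
step 3: θ'=-1.5472 (R=-0.6667) → pose (-4.4140, -2.0198, -1.5472)
step 4: θ'=-0.7972 (R=-0.3333) → pose (-4.5088, -1.7948, -0.7972)
step 5: θ'=-2.6722 (R=2.0000) → pose (-3.9827, 1.3863, -2.6722)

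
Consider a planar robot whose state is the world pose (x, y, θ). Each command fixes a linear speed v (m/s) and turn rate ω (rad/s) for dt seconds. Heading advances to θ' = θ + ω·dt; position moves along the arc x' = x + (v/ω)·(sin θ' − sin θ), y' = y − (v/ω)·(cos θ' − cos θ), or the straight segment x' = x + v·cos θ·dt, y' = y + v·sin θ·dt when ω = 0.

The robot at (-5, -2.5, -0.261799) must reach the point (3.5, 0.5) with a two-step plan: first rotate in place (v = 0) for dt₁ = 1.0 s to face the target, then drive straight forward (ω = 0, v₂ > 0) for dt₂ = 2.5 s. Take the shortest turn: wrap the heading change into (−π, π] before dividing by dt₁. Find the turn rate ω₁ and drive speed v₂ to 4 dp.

ω₁ = 0.6011, v₂ = 3.6056

heading to target = atan2(0.5−-2.5, 3.5−-5) = 0.3393
Δθ = wrap(0.3393 − -0.2618) = 0.6011; ω₁ = Δθ/dt₁ = 0.6011
distance = √((3.5−-5)² + (0.5−-2.5)²) = 9.0139; v₂ = distance/dt₂ = 3.6056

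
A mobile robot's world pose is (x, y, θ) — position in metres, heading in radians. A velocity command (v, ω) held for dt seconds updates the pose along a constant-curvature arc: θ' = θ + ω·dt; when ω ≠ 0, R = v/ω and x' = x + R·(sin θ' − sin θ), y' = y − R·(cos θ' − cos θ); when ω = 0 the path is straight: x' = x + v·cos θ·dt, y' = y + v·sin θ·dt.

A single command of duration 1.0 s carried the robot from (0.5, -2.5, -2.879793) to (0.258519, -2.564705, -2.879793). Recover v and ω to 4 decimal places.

v = 0.2500, ω = 0.0000

Δθ = -2.879793 − -2.879793 = 0.000000
ω = Δθ/dt = 0.000000/1.0 = 0.0000
ω = 0 → v = (Δx·cos θ + Δy·sin θ)/dt = 0.2500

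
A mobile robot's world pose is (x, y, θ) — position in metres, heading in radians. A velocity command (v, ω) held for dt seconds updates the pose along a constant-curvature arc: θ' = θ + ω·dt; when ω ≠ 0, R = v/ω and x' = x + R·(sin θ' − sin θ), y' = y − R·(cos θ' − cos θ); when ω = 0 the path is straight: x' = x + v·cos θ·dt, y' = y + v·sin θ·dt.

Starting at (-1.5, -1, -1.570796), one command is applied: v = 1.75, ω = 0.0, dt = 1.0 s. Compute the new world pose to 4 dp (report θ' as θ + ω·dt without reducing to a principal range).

θ' = -1.5708 + 0.0·1.0 = -1.5708
ω = 0 → straight: x' = -1.5 + 1.75·cos(-1.5708)·1.0 = -1.5000
y' = -1 + 1.75·sin(-1.5708)·1.0 = -2.7500

(-1.5000, -2.7500, -1.5708)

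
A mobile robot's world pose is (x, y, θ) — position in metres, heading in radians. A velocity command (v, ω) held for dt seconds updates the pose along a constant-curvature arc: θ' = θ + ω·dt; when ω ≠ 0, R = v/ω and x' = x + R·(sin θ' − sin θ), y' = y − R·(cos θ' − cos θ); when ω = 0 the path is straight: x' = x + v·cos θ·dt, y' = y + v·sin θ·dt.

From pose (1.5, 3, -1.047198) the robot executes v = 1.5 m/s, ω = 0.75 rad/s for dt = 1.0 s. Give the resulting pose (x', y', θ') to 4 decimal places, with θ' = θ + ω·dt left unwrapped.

θ' = -1.0472 + 0.75·1.0 = -0.2972
R = v/ω = 1.5/0.75 = 2.0000
x' = 1.5 + 2.0000·(sin -0.2972 − sin -1.0472) = 2.6464
y' = 3 − 2.0000·(cos -0.2972 − cos -1.0472) = 2.0877

(2.6464, 2.0877, -0.2972)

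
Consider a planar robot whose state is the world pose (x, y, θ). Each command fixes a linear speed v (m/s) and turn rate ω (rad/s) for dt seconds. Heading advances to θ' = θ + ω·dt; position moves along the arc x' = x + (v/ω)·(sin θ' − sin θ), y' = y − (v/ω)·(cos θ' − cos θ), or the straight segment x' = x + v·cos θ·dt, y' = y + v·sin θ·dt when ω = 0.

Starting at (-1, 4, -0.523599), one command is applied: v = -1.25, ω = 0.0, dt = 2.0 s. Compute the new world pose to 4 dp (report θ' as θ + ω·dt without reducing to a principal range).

(-3.1651, 5.2500, -0.5236)

θ' = -0.5236 + 0.0·2.0 = -0.5236
ω = 0 → straight: x' = -1 + -1.25·cos(-0.5236)·2.0 = -3.1651
y' = 4 + -1.25·sin(-0.5236)·2.0 = 5.2500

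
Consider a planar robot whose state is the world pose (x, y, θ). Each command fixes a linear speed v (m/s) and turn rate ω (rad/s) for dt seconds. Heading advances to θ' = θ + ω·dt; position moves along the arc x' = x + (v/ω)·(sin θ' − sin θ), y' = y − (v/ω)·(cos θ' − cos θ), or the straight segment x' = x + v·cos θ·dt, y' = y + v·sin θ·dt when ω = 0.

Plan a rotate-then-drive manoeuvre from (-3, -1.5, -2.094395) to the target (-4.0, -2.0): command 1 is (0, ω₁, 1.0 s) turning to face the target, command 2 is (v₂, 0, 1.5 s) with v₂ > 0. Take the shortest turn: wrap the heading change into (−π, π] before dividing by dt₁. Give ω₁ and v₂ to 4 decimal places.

ω₁ = -0.5836, v₂ = 0.7454

heading to target = atan2(-2−-1.5, -4−-3) = -2.6779
Δθ = wrap(-2.6779 − -2.0944) = -0.5836; ω₁ = Δθ/dt₁ = -0.5836
distance = √((-4−-3)² + (-2−-1.5)²) = 1.1180; v₂ = distance/dt₂ = 0.7454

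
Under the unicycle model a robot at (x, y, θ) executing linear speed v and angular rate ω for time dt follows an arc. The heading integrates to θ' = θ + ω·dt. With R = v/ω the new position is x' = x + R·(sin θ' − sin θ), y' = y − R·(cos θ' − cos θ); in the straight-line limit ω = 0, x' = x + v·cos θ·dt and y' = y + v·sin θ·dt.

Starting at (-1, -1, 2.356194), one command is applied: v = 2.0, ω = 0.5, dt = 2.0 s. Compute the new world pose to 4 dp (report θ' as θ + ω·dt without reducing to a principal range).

(-4.6803, 0.0798, 3.3562)

θ' = 2.3562 + 0.5·2.0 = 3.3562
R = v/ω = 2.0/0.5 = 4.0000
x' = -1 + 4.0000·(sin 3.3562 − sin 2.3562) = -4.6803
y' = -1 − 4.0000·(cos 3.3562 − cos 2.3562) = 0.0798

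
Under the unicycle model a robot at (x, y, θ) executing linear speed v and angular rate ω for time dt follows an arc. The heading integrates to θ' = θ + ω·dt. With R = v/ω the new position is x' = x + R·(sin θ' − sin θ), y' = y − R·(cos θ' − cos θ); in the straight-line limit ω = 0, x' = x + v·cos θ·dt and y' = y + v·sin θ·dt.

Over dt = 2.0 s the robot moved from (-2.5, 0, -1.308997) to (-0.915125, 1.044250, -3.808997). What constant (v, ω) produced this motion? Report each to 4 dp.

Δθ = -3.808997 − -1.308997 = -2.500000
ω = Δθ/dt = -2.500000/2.0 = -1.2500
R = Δx/(sin θ' − sin θ) = 1.0000
v = R·ω = 1.0000·-1.2500 = -1.2500

v = -1.2500, ω = -1.2500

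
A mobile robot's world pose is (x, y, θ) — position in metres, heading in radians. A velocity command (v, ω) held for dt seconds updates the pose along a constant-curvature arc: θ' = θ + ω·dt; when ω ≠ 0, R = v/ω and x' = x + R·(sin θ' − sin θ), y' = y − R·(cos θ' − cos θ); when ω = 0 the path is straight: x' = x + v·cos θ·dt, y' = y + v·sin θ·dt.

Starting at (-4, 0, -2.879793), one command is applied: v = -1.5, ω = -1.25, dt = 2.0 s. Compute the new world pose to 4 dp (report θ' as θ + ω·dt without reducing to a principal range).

(-2.7469, -1.9018, -5.3798)

θ' = -2.8798 + -1.25·2.0 = -5.3798
R = v/ω = -1.5/-1.25 = 1.2000
x' = -4 + 1.2000·(sin -5.3798 − sin -2.8798) = -2.7469
y' = 0 − 1.2000·(cos -5.3798 − cos -2.8798) = -1.9018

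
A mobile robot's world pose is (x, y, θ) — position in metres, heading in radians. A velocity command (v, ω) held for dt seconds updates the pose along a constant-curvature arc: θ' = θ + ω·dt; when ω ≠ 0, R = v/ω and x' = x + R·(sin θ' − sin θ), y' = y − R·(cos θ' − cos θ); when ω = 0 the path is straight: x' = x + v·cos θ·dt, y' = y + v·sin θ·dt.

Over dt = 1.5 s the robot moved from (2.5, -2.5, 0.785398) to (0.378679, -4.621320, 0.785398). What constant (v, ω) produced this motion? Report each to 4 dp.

v = -2.0000, ω = 0.0000

Δθ = 0.785398 − 0.785398 = 0.000000
ω = Δθ/dt = 0.000000/1.5 = 0.0000
ω = 0 → v = (Δx·cos θ + Δy·sin θ)/dt = -2.0000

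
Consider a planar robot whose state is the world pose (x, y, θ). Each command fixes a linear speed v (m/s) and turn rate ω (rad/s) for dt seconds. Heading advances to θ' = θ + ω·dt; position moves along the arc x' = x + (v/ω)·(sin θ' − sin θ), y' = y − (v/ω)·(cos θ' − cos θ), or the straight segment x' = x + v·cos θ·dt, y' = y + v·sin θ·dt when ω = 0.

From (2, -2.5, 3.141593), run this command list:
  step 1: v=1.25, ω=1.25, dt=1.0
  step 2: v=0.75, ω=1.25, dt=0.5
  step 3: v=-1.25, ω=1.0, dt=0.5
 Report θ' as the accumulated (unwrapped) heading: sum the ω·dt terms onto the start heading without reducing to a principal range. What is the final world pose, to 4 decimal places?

step 1: θ'=4.3916 (R=1.0000) → pose (1.0510, -3.1847, 4.3916)
step 2: θ'=5.0166 (R=0.6000) → pose (1.0480, -3.5536, 5.0166)
step 3: θ'=5.5166 (R=-1.2500) → pose (0.7225, -3.0277, 5.5166)

(0.7225, -3.0277, 5.5166)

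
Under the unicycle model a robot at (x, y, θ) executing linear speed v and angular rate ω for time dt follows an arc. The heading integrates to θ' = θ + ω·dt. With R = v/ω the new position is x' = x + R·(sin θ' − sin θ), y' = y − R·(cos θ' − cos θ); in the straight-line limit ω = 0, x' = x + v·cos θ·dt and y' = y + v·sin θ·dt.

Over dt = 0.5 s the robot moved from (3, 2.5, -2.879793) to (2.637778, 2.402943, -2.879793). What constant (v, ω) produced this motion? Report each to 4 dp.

v = 0.7500, ω = 0.0000

Δθ = -2.879793 − -2.879793 = 0.000000
ω = Δθ/dt = 0.000000/0.5 = 0.0000
ω = 0 → v = (Δx·cos θ + Δy·sin θ)/dt = 0.7500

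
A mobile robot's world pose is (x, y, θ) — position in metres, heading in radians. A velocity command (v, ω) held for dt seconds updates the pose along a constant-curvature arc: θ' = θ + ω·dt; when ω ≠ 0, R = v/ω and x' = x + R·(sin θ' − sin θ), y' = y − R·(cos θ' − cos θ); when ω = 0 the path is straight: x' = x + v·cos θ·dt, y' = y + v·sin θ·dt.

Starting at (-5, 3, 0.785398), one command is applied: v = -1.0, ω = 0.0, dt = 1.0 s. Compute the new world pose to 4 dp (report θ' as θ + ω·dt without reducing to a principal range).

(-5.7071, 2.2929, 0.7854)

θ' = 0.7854 + 0.0·1.0 = 0.7854
ω = 0 → straight: x' = -5 + -1.0·cos(0.7854)·1.0 = -5.7071
y' = 3 + -1.0·sin(0.7854)·1.0 = 2.2929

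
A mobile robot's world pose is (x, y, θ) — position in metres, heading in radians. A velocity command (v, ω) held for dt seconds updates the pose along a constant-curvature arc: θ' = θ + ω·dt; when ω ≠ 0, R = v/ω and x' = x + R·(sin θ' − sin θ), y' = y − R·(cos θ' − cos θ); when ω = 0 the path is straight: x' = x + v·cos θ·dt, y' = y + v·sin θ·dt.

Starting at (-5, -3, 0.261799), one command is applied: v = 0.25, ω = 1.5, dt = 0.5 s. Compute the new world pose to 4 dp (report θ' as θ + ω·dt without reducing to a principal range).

(-4.9018, -2.9274, 1.0118)

θ' = 0.2618 + 1.5·0.5 = 1.0118
R = v/ω = 0.25/1.5 = 0.1667
x' = -5 + 0.1667·(sin 1.0118 − sin 0.2618) = -4.9018
y' = -3 − 0.1667·(cos 1.0118 − cos 0.2618) = -2.9274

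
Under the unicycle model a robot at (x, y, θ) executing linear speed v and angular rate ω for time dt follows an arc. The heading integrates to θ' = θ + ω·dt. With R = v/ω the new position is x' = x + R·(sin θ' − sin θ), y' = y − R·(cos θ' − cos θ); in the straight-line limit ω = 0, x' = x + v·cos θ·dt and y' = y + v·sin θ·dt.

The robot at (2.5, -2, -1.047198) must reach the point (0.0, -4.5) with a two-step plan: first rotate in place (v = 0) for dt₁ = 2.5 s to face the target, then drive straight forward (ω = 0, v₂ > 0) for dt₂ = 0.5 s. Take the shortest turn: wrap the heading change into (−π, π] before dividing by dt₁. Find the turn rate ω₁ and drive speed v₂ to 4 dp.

heading to target = atan2(-4.5−-2, 0−2.5) = -2.3562
Δθ = wrap(-2.3562 − -1.0472) = -1.3090; ω₁ = Δθ/dt₁ = -0.5236
distance = √((0−2.5)² + (-4.5−-2)²) = 3.5355; v₂ = distance/dt₂ = 7.0711

ω₁ = -0.5236, v₂ = 7.0711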